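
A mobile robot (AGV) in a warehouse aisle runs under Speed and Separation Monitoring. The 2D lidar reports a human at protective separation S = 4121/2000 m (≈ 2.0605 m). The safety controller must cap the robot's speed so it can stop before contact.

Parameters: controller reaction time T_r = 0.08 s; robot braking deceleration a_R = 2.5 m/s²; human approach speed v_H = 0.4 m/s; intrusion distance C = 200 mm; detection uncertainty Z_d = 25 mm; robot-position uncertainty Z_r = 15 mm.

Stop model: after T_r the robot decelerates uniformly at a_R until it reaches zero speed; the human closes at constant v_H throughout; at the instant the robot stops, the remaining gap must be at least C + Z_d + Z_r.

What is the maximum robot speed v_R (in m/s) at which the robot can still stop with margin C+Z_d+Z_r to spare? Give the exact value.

v_R_max = 49/20 m/s = 2.4500 m/s

at the boundary: (1/5)·v² + (6/25)·v + (-3577/2000) = 0
  disc = (6/25)² − 4·(1/5)·(-3577/2000) = 3721/2500 ; √disc = 61/50
  v_R = (−(6/25) + 61/50) / (2·(1/5)) = 49/20 m/s
check:
braking lasts T_s = (49/20)/(5/2) = 0.9800 s
robot covers v_R·T_r = 2.4500·0.0800 = 0.1960 m before braking
robot covers 2.4500·0.9800 − ½·2.5000·0.9800² = 1.2005 m while stopping
human closes 0.4000·1.0600 = 0.4240 m
C+Z_d+Z_r = 0.2000+0.0250+0.0150 = 0.2400 m
sum ≈ 0.1960+1.2005+0.4240+0.2400 ≈ 2.0605 m = S ✓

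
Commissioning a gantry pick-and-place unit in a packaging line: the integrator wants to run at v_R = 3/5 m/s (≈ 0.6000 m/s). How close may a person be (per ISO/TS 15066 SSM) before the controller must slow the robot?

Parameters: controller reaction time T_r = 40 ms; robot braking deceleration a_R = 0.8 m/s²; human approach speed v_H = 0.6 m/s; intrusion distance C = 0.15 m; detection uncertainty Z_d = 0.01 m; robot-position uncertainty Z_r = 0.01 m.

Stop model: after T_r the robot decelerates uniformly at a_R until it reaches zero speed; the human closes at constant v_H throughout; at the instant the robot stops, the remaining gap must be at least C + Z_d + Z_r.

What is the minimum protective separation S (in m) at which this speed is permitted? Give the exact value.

T_s = v_R/a_R = (3/5)/(4/5) = 0.7500 s
robot in T_r: 0.6000·0.0400 = 0.0240 m
braking distance = 0.6000²/(2·0.8000) = 0.2250 m
person approaches 0.6000·(0.0400+0.7500) = 0.4740 m
C+Z_d+Z_r = 0.1500+0.0100+0.0100 = 0.1700 m
S_min ≈ 0.0240+0.2250+0.4740+0.1700  ⇒  S_min = 893/1000 m

S_min = 893/1000 m = 0.8930 m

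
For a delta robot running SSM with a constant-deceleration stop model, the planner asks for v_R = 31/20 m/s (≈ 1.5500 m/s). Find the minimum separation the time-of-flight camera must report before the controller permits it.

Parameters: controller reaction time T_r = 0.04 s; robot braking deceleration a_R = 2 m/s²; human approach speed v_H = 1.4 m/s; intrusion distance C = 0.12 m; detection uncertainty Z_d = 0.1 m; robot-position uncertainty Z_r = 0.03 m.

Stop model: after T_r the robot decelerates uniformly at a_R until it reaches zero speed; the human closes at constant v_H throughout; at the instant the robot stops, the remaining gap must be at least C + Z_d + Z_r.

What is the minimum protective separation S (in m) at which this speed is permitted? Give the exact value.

S_min = 16429/8000 m = 2.0536 m

T_s = v_R/a_R = (31/20)/2 = 0.7750 s
robot covers v_R·T_r = 1.5500·0.0400 = 0.0620 m before braking
braking distance = 1.5500²/(2·2.0000) = 0.6006 m
human closes 1.4000·0.8150 = 1.1410 m
margins: 0.1200+0.1000+0.0300 = 0.2500 m
S_min ≈ 0.0620+0.6006+1.1410+0.2500  ⇒  S_min = 16429/8000 m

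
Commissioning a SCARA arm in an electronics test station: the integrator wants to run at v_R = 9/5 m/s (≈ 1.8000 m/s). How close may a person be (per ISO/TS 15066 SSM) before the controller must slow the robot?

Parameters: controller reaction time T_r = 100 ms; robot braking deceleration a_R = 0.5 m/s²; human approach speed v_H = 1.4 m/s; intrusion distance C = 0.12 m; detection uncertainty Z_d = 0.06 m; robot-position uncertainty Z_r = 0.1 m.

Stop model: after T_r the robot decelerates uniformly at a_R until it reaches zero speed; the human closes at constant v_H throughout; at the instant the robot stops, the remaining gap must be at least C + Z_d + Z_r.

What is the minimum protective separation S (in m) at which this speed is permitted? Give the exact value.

S_min = 222/25 m = 8.8800 m

stop time T_s = (9/5)/(1/2) = 3.6000 s
robot in T_r: 1.8000·0.1000 = 0.1800 m
robot covers 1.8000·3.6000 − ½·0.5000·3.6000² = 3.2400 m while stopping
human over T_r+T_s: 1.4000·(0.1000+3.6000) = 5.1800 m
C+Z_d+Z_r = 0.1200+0.0600+0.1000 = 0.2800 m
S_min ≈ 0.1800+3.2400+5.1800+0.2800  ⇒  S_min = 222/25 m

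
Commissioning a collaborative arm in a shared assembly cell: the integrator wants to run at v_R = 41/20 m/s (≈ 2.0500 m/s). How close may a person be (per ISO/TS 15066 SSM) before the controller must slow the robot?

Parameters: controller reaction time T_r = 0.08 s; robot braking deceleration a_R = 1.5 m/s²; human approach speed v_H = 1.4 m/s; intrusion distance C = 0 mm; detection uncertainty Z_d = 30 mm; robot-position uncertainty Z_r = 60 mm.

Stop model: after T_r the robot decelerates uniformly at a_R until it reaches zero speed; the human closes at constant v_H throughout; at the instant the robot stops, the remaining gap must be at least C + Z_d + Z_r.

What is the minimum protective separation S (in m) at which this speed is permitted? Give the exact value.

S_min = 22081/6000 m = 3.6802 m

braking lasts T_s = (41/20)/(3/2) = 1.3667 s
reaction-phase robot travel = 2.0500·0.0800 = 0.1640 m
robot under decel: 2.0500²/(2·1.5000) = 1.4008 m
human over T_r+T_s: 1.4000·(0.0800+1.3667) = 2.0253 m
C+Z_d+Z_r = 0.0000+0.0300+0.0600 = 0.0900 m
S_min ≈ 0.1640+1.4008+2.0253+0.0900  ⇒  S_min = 22081/6000 m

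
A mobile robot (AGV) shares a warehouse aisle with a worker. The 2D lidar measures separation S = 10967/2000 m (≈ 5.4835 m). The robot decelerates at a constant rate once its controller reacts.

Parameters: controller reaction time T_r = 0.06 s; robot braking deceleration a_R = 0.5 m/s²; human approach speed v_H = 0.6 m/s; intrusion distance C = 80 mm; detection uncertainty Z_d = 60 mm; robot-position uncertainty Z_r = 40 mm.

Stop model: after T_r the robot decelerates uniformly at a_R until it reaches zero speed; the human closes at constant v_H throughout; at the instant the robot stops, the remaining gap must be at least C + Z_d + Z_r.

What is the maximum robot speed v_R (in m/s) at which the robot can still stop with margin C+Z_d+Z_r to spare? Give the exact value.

v_R_max = 7/4 m/s = 1.7500 m/s

at the boundary: (1)·v² + (63/50)·v + (-2107/400) = 0
  disc = (63/50)² − 4·(1)·(-2107/400) = 14161/625 ; √disc = 119/25
  v_R = (−(63/50) + 119/25) / (2·(1)) = 7/4 m/s
check:
T_s = v_R/a_R = (7/4)/(1/2) = 3.5000 s
reaction-phase robot travel = 1.7500·0.0600 = 0.1050 m
braking distance = 1.7500²/(2·0.5000) = 3.0625 m
person approaches 0.6000·(0.0600+3.5000) = 2.1360 m
residual clearance needed = 0.0800+0.0600+0.0400 = 0.1800 m
sum ≈ 0.1050+3.0625+2.1360+0.1800 ≈ 5.4835 m = S ✓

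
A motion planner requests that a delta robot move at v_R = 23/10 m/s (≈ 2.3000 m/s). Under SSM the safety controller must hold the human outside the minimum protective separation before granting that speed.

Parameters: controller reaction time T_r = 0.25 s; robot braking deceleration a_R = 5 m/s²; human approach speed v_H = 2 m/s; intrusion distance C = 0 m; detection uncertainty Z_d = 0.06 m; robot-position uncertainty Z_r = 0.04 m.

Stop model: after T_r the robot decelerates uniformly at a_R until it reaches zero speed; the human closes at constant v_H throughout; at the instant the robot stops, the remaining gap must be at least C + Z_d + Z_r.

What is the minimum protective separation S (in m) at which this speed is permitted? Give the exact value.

S_min = 328/125 m = 2.6240 m

stop time T_s = (23/10)/5 = 0.4600 s
reaction-phase robot travel = 2.3000·0.2500 = 0.5750 m
robot covers 2.3000·0.4600 − ½·5.0000·0.4600² = 0.5290 m while stopping
human over T_r+T_s: 2.0000·(0.2500+0.4600) = 1.4200 m
C+Z_d+Z_r = 0.0000+0.0600+0.0400 = 0.1000 m
S_min ≈ 0.5750+0.5290+1.4200+0.1000  ⇒  S_min = 328/125 m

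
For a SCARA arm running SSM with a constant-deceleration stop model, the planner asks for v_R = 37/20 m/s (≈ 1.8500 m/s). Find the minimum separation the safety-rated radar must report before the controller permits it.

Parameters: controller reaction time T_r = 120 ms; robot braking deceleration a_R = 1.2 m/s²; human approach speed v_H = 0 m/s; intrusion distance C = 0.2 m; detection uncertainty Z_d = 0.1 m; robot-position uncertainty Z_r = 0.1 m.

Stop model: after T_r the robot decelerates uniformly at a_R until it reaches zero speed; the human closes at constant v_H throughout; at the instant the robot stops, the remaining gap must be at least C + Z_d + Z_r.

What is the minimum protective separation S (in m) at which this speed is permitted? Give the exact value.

T_s = v_R/a_R = (37/20)/(6/5) = 1.5417 s
reaction-phase robot travel = 1.8500·0.1200 = 0.2220 m
robot covers 1.8500·1.5417 − ½·1.2000·1.5417² = 1.4260 m while stopping
human closes 0.0000·1.6617 = 0.0000 m
residual clearance needed = 0.2000+0.1000+0.1000 = 0.4000 m
S_min ≈ 0.2220+1.4260+0.0000+0.4000  ⇒  S_min = 49153/24000 m

S_min = 49153/24000 m = 2.0480 m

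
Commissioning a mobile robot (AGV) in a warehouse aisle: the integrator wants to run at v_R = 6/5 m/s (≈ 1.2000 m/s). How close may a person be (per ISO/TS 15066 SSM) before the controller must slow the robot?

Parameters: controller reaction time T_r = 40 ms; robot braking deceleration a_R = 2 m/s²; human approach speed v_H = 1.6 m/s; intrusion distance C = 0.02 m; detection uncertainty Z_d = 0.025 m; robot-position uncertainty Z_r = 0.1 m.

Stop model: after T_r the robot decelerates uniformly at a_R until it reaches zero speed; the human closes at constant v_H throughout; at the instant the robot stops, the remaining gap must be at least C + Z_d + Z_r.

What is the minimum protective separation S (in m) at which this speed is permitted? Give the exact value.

stop time T_s = (6/5)/2 = 0.6000 s
robot covers v_R·T_r = 1.2000·0.0400 = 0.0480 m before braking
braking distance = 1.2000²/(2·2.0000) = 0.3600 m
human over T_r+T_s: 1.6000·(0.0400+0.6000) = 1.0240 m
residual clearance needed = 0.0200+0.0250+0.1000 = 0.1450 m
S_min ≈ 0.0480+0.3600+1.0240+0.1450  ⇒  S_min = 1577/1000 m

S_min = 1577/1000 m = 1.5770 m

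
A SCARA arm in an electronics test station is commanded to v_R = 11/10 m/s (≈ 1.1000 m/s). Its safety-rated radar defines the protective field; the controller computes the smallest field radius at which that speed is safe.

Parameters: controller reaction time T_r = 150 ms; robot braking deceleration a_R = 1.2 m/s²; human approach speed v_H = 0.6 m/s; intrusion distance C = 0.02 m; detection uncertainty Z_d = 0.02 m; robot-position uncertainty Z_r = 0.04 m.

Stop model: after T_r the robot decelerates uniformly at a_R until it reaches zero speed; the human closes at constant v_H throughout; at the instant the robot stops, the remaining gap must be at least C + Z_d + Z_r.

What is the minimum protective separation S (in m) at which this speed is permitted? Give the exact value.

stop time T_s = (11/10)/(6/5) = 0.9167 s
reaction-phase robot travel = 1.1000·0.1500 = 0.1650 m
robot under decel: 1.1000²/(2·1.2000) = 0.5042 m
human over T_r+T_s: 0.6000·(0.1500+0.9167) = 0.6400 m
margins: 0.0200+0.0200+0.0400 = 0.0800 m
S_min ≈ 0.1650+0.5042+0.6400+0.0800  ⇒  S_min = 1667/1200 m

S_min = 1667/1200 m = 1.3892 m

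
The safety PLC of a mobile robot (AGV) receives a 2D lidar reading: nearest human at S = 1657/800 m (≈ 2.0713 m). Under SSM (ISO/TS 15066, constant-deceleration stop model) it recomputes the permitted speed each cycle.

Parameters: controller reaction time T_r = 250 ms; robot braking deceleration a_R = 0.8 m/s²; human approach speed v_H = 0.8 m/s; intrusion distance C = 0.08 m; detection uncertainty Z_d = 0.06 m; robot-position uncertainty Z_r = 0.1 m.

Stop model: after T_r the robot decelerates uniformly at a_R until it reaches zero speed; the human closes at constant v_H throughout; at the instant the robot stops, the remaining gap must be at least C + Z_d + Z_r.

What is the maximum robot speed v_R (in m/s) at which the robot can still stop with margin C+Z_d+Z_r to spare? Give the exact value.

at the boundary: (5/8)·v² + (5/4)·v + (-261/160) = 0
  disc = (5/4)² − 4·(5/8)·(-261/160) = 361/64 ; √disc = 19/8
  v_R = (−(5/4) + 19/8) / (2·(5/8)) = 9/10 m/s
check:
braking lasts T_s = (9/10)/(4/5) = 1.1250 s
reaction-phase robot travel = 0.9000·0.2500 = 0.2250 m
braking distance = 0.9000²/(2·0.8000) = 0.5062 m
human over T_r+T_s: 0.8000·(0.2500+1.1250) = 1.1000 m
C+Z_d+Z_r = 0.0800+0.0600+0.1000 = 0.2400 m
sum ≈ 0.2250+0.5062+1.1000+0.2400 ≈ 2.0713 m = S ✓

v_R_max = 9/10 m/s = 0.9000 m/s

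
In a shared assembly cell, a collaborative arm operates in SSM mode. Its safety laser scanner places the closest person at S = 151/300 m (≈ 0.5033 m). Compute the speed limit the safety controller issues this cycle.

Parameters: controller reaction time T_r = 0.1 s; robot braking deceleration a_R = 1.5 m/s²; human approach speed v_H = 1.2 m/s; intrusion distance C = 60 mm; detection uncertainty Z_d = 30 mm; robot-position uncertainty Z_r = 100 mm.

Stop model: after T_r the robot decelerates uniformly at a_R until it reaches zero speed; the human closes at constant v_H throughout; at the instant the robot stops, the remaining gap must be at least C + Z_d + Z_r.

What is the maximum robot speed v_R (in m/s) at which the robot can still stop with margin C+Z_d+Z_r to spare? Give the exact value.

quadratic (1/3)·v² + (9/10)·v + (-29/150) = 0
  disc = (9/10)² − 4·(1/3)·(-29/150) = 961/900 ; √disc = 31/30
  v_R = (−(9/10) + 31/30) / (2·(1/3)) = 1/5 m/s
check:
stop time T_s = (1/5)/(3/2) = 0.1333 s
robot covers v_R·T_r = 0.2000·0.1000 = 0.0200 m before braking
robot covers 0.2000·0.1333 − ½·1.5000·0.1333² = 0.0133 m while stopping
human over T_r+T_s: 1.2000·(0.1000+0.1333) = 0.2800 m
margins: 0.0600+0.0300+0.1000 = 0.1900 m
sum ≈ 0.0200+0.0133+0.2800+0.1900 ≈ 0.5033 m = S ✓

v_R_max = 1/5 m/s = 0.2000 m/s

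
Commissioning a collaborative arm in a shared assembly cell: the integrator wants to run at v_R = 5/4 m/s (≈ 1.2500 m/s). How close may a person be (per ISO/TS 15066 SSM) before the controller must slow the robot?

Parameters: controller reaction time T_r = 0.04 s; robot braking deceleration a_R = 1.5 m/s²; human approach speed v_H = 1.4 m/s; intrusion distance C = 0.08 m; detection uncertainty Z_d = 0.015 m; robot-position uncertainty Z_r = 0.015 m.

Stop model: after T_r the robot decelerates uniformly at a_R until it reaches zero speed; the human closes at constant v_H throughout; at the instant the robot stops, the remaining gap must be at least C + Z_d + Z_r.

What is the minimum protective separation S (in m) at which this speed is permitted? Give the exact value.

braking lasts T_s = (5/4)/(3/2) = 0.8333 s
robot covers v_R·T_r = 1.2500·0.0400 = 0.0500 m before braking
robot covers 1.2500·0.8333 − ½·1.5000·0.8333² = 0.5208 m while stopping
human over T_r+T_s: 1.4000·(0.0400+0.8333) = 1.2227 m
margins: 0.0800+0.0150+0.0150 = 0.1100 m
S_min ≈ 0.0500+0.5208+1.2227+0.1100  ⇒  S_min = 3807/2000 m

S_min = 3807/2000 m = 1.9035 m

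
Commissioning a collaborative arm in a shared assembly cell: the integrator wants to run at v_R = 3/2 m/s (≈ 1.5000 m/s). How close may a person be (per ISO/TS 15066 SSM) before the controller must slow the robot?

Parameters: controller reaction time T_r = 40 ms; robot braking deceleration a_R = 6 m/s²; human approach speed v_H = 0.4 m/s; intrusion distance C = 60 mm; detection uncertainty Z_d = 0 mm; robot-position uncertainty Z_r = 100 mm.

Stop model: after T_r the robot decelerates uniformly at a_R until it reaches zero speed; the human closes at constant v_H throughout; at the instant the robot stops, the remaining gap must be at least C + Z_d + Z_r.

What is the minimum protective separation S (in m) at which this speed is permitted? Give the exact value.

S_min = 1047/2000 m = 0.5235 m

T_s = v_R/a_R = (3/2)/6 = 0.2500 s
robot in T_r: 1.5000·0.0400 = 0.0600 m
robot covers 1.5000·0.2500 − ½·6.0000·0.2500² = 0.1875 m while stopping
person approaches 0.4000·(0.0400+0.2500) = 0.1160 m
C+Z_d+Z_r = 0.0600+0.0000+0.1000 = 0.1600 m
S_min ≈ 0.0600+0.1875+0.1160+0.1600  ⇒  S_min = 1047/2000 m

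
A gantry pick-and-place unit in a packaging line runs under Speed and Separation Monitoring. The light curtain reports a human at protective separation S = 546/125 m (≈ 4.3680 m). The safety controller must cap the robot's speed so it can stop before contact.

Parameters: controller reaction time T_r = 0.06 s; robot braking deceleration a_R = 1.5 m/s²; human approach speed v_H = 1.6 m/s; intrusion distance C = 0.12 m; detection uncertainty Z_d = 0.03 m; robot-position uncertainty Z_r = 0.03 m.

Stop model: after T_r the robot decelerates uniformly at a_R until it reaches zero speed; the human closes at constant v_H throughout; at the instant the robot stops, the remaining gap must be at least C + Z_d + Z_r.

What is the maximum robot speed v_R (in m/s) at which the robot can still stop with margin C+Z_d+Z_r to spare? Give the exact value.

collect terms ⇒ (1/3)·v_R² + (169/150)·v_R + (-1023/250) = 0
  disc = (169/150)² − 4·(1/3)·(-1023/250) = 151321/22500 ; √disc = 389/150
  v_R = (−(169/150) + 389/150) / (2·(1/3)) = 11/5 m/s
check:
braking lasts T_s = (11/5)/(3/2) = 1.4667 s
robot covers v_R·T_r = 2.2000·0.0600 = 0.1320 m before braking
braking distance = 2.2000²/(2·1.5000) = 1.6133 m
human closes 1.6000·1.5267 = 2.4427 m
margins: 0.1200+0.0300+0.0300 = 0.1800 m
sum ≈ 0.1320+1.6133+2.4427+0.1800 ≈ 4.3680 m = S ✓

v_R_max = 11/5 m/s = 2.2000 m/s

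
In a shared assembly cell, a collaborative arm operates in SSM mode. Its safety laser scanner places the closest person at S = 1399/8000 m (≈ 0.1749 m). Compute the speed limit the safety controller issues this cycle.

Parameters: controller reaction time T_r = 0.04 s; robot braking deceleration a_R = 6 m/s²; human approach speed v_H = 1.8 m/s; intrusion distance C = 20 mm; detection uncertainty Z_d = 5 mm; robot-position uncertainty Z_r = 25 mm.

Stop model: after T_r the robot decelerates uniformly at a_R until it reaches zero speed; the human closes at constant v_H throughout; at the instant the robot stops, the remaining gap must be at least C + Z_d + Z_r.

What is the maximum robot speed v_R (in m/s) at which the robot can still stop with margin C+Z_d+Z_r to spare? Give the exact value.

v_R_max = 3/20 m/s = 0.1500 m/s

at the boundary: (1/12)·v² + (17/50)·v + (-423/8000) = 0
  disc = (17/50)² − 4·(1/12)·(-423/8000) = 5329/40000 ; √disc = 73/200
  v_R = (−(17/50) + 73/200) / (2·(1/12)) = 3/20 m/s
check:
stop time T_s = (3/20)/6 = 0.0250 s
reaction-phase robot travel = 0.1500·0.0400 = 0.0060 m
braking distance = 0.1500²/(2·6.0000) = 0.0019 m
human over T_r+T_s: 1.8000·(0.0400+0.0250) = 0.1170 m
margins: 0.0200+0.0050+0.0250 = 0.0500 m
sum ≈ 0.0060+0.0019+0.1170+0.0500 ≈ 0.1749 m = S ✓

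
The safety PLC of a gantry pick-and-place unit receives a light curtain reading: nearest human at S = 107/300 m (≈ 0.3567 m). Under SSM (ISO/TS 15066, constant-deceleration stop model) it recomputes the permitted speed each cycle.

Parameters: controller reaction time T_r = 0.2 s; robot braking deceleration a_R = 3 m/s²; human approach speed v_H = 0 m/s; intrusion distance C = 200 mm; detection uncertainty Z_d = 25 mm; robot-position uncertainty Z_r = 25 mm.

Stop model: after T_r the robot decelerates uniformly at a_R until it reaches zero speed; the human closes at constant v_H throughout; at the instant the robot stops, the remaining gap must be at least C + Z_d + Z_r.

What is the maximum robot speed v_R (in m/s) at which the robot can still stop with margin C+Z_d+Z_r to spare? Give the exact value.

v_R_max = 2/5 m/s = 0.4000 m/s

at the boundary: (1/6)·v² + (1/5)·v + (-8/75) = 0
  disc = (1/5)² − 4·(1/6)·(-8/75) = 1/9 ; √disc = 1/3
  v_R = (−(1/5) + 1/3) / (2·(1/6)) = 2/5 m/s
check:
braking lasts T_s = (2/5)/3 = 0.1333 s
robot covers v_R·T_r = 0.4000·0.2000 = 0.0800 m before braking
robot covers 0.4000·0.1333 − ½·3.0000·0.1333² = 0.0267 m while stopping
human over T_r+T_s: 0.0000·(0.2000+0.1333) = 0.0000 m
margins: 0.2000+0.0250+0.0250 = 0.2500 m
sum ≈ 0.0800+0.0267+0.0000+0.2500 ≈ 0.3567 m = S ✓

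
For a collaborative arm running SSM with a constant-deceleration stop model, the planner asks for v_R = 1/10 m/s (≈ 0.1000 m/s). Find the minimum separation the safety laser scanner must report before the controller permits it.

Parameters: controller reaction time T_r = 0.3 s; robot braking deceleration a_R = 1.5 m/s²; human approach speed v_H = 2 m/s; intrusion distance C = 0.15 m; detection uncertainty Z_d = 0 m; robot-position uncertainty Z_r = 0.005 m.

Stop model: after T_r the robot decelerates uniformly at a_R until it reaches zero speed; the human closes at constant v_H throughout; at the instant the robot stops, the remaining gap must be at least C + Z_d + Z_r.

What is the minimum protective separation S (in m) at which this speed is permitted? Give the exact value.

S_min = 553/600 m = 0.9217 m

braking lasts T_s = (1/10)/(3/2) = 0.0667 s
robot in T_r: 0.1000·0.3000 = 0.0300 m
robot covers 0.1000·0.0667 − ½·1.5000·0.0667² = 0.0033 m while stopping
human over T_r+T_s: 2.0000·(0.3000+0.0667) = 0.7333 m
residual clearance needed = 0.1500+0.0000+0.0050 = 0.1550 m
S_min ≈ 0.0300+0.0033+0.7333+0.1550  ⇒  S_min = 553/600 m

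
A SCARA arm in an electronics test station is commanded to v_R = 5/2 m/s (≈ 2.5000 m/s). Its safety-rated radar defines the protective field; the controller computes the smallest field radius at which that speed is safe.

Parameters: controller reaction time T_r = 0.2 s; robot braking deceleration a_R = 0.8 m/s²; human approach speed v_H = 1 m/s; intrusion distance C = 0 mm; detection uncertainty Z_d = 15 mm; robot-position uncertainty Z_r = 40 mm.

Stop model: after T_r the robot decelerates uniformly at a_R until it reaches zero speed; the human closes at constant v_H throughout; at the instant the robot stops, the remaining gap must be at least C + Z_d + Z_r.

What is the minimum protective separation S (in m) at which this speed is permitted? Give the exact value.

braking lasts T_s = (5/2)/(4/5) = 3.1250 s
robot covers v_R·T_r = 2.5000·0.2000 = 0.5000 m before braking
robot under decel: 2.5000²/(2·0.8000) = 3.9062 m
human closes 1.0000·3.3250 = 3.3250 m
margins: 0.0000+0.0150+0.0400 = 0.0550 m
S_min ≈ 0.5000+3.9062+3.3250+0.0550  ⇒  S_min = 6229/800 m

S_min = 6229/800 m = 7.7862 m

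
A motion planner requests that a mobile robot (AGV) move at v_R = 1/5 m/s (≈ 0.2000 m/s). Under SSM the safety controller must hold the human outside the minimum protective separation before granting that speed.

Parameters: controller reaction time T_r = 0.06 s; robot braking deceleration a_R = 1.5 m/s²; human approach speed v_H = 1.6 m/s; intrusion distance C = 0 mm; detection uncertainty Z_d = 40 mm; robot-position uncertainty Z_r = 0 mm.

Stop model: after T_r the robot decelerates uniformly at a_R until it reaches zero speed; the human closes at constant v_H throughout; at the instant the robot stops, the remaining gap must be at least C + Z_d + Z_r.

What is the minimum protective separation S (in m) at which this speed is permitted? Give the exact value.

stop time T_s = (1/5)/(3/2) = 0.1333 s
robot covers v_R·T_r = 0.2000·0.0600 = 0.0120 m before braking
robot under decel: 0.2000²/(2·1.5000) = 0.0133 m
human over T_r+T_s: 1.6000·(0.0600+0.1333) = 0.3093 m
residual clearance needed = 0.0000+0.0400+0.0000 = 0.0400 m
S_min ≈ 0.0120+0.0133+0.3093+0.0400  ⇒  S_min = 281/750 m

S_min = 281/750 m = 0.3747 m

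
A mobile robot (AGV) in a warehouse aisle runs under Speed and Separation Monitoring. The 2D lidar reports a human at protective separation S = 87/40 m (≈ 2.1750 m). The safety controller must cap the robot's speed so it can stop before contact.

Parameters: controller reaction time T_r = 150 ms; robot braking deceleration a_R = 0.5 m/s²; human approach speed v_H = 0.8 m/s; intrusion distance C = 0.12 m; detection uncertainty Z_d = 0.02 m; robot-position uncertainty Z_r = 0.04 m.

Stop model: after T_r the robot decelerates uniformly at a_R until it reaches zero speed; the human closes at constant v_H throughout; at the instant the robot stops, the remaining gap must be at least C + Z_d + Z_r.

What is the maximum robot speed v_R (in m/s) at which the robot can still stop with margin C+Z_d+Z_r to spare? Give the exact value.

v_R_max = 3/4 m/s = 0.7500 m/s

collect terms ⇒ (1)·v_R² + (7/4)·v_R + (-15/8) = 0
  disc = (7/4)² − 4·(1)·(-15/8) = 169/16 ; √disc = 13/4
  v_R = (−(7/4) + 13/4) / (2·(1)) = 3/4 m/s
check:
T_s = v_R/a_R = (3/4)/(1/2) = 1.5000 s
robot in T_r: 0.7500·0.1500 = 0.1125 m
braking distance = 0.7500²/(2·0.5000) = 0.5625 m
person approaches 0.8000·(0.1500+1.5000) = 1.3200 m
margins: 0.1200+0.0200+0.0400 = 0.1800 m
sum ≈ 0.1125+0.5625+1.3200+0.1800 ≈ 2.1750 m = S ✓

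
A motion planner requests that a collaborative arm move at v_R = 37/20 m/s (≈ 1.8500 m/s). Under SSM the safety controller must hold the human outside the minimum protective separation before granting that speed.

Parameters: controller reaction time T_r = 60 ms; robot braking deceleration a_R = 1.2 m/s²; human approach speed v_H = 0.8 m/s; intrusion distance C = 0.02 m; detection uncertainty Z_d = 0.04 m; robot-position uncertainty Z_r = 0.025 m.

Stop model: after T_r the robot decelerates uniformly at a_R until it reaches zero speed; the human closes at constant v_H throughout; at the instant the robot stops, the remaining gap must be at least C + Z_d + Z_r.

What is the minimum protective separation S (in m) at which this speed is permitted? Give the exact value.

T_s = v_R/a_R = (37/20)/(6/5) = 1.5417 s
reaction-phase robot travel = 1.8500·0.0600 = 0.1110 m
robot under decel: 1.8500²/(2·1.2000) = 1.4260 m
human over T_r+T_s: 0.8000·(0.0600+1.5417) = 1.2813 m
C+Z_d+Z_r = 0.0200+0.0400+0.0250 = 0.0850 m
S_min ≈ 0.1110+1.4260+1.2813+0.0850  ⇒  S_min = 23227/8000 m

S_min = 23227/8000 m = 2.9034 m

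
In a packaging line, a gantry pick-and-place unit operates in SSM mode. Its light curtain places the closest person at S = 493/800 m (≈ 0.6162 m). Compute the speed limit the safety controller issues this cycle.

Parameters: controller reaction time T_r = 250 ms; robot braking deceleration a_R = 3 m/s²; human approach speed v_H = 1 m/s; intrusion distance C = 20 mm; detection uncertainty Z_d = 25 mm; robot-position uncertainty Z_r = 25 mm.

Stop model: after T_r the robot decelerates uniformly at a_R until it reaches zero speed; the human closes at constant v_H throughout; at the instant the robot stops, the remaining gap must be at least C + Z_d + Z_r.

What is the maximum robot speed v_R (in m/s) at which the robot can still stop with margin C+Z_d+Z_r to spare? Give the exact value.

v_R_max = 9/20 m/s = 0.4500 m/s

collect terms ⇒ (1/6)·v_R² + (7/12)·v_R + (-237/800) = 0
  disc = (7/12)² − 4·(1/6)·(-237/800) = 121/225 ; √disc = 11/15
  v_R = (−(7/12) + 11/15) / (2·(1/6)) = 9/20 m/s
check:
T_s = v_R/a_R = (9/20)/3 = 0.1500 s
reaction-phase robot travel = 0.4500·0.2500 = 0.1125 m
braking distance = 0.4500²/(2·3.0000) = 0.0338 m
person approaches 1.0000·(0.2500+0.1500) = 0.4000 m
C+Z_d+Z_r = 0.0200+0.0250+0.0250 = 0.0700 m
sum ≈ 0.1125+0.0338+0.4000+0.0700 ≈ 0.6162 m = S ✓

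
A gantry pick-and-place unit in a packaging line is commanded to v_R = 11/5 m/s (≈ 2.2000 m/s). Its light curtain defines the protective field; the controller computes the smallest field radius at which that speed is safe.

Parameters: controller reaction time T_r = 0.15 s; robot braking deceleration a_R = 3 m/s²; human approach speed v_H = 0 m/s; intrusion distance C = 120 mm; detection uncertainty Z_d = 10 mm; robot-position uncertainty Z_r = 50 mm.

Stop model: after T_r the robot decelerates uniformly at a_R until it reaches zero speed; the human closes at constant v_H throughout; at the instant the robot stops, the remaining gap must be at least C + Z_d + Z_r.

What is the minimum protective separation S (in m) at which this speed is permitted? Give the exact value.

S_min = 79/60 m = 1.3167 m

T_s = v_R/a_R = (11/5)/3 = 0.7333 s
robot in T_r: 2.2000·0.1500 = 0.3300 m
braking distance = 2.2000²/(2·3.0000) = 0.8067 m
human closes 0.0000·0.8833 = 0.0000 m
C+Z_d+Z_r = 0.1200+0.0100+0.0500 = 0.1800 m
S_min ≈ 0.3300+0.8067+0.0000+0.1800  ⇒  S_min = 79/60 m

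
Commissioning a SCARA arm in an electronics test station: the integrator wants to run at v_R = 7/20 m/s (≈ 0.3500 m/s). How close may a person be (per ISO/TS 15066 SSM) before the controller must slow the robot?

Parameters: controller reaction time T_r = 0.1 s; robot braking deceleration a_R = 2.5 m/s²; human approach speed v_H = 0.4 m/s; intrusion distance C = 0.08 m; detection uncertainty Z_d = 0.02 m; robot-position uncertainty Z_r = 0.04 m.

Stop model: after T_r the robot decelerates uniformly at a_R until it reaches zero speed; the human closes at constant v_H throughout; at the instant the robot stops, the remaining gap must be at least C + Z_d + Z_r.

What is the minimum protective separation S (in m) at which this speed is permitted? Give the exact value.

stop time T_s = (7/20)/(5/2) = 0.1400 s
robot in T_r: 0.3500·0.1000 = 0.0350 m
robot covers 0.3500·0.1400 − ½·2.5000·0.1400² = 0.0245 m while stopping
person approaches 0.4000·(0.1000+0.1400) = 0.0960 m
residual clearance needed = 0.0800+0.0200+0.0400 = 0.1400 m
S_min ≈ 0.0350+0.0245+0.0960+0.1400  ⇒  S_min = 591/2000 m

S_min = 591/2000 m = 0.2955 m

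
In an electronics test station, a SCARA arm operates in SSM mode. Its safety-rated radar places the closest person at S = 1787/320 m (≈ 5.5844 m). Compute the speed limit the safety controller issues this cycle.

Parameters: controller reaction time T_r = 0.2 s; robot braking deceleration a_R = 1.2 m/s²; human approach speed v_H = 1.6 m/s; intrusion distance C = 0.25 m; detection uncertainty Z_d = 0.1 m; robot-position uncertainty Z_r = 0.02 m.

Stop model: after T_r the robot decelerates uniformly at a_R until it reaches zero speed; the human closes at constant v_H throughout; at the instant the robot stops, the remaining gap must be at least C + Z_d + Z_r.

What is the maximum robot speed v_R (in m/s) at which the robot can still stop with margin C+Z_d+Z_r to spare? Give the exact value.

v_R_max = 41/20 m/s = 2.0500 m/s

at the boundary: (5/12)·v² + (23/15)·v + (-7831/1600) = 0
  disc = (23/15)² − 4·(5/12)·(-7831/1600) = 151321/14400 ; √disc = 389/120
  v_R = (−(23/15) + 389/120) / (2·(5/12)) = 41/20 m/s
check:
braking lasts T_s = (41/20)/(6/5) = 1.7083 s
reaction-phase robot travel = 2.0500·0.2000 = 0.4100 m
robot under decel: 2.0500²/(2·1.2000) = 1.7510 m
human over T_r+T_s: 1.6000·(0.2000+1.7083) = 3.0533 m
margins: 0.2500+0.1000+0.0200 = 0.3700 m
sum ≈ 0.4100+1.7510+3.0533+0.3700 ≈ 5.5844 m = S ✓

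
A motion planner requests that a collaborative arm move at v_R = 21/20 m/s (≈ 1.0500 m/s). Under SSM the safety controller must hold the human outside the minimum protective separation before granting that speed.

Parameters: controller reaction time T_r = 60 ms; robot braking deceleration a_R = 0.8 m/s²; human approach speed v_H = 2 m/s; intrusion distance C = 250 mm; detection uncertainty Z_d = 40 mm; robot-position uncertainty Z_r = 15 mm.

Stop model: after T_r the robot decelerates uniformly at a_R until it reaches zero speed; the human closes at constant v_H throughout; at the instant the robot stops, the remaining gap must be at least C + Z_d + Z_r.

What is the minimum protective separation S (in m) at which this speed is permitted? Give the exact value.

T_s = v_R/a_R = (21/20)/(4/5) = 1.3125 s
reaction-phase robot travel = 1.0500·0.0600 = 0.0630 m
braking distance = 1.0500²/(2·0.8000) = 0.6891 m
human closes 2.0000·1.3725 = 2.7450 m
margins: 0.2500+0.0400+0.0150 = 0.3050 m
S_min ≈ 0.0630+0.6891+2.7450+0.3050  ⇒  S_min = 60833/16000 m

S_min = 60833/16000 m = 3.8021 m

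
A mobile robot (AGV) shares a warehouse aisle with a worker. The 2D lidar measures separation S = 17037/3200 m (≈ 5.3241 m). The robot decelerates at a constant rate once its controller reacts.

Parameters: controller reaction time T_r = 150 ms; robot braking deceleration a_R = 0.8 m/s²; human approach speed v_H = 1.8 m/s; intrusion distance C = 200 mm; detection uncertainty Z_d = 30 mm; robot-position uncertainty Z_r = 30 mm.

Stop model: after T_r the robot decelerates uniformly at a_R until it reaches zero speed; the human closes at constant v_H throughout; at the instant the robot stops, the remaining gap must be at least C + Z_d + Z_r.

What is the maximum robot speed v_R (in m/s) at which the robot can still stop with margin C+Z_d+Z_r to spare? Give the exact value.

v_R_max = 29/20 m/s = 1.4500 m/s

quadratic (5/8)·v² + (12/5)·v + (-15341/3200) = 0
  disc = (12/5)² − 4·(5/8)·(-15341/3200) = 113569/6400 ; √disc = 337/80
  v_R = (−(12/5) + 337/80) / (2·(5/8)) = 29/20 m/s
check:
T_s = v_R/a_R = (29/20)/(4/5) = 1.8125 s
reaction-phase robot travel = 1.4500·0.1500 = 0.2175 m
braking distance = 1.4500²/(2·0.8000) = 1.3141 m
human over T_r+T_s: 1.8000·(0.1500+1.8125) = 3.5325 m
residual clearance needed = 0.2000+0.0300+0.0300 = 0.2600 m
sum ≈ 0.2175+1.3141+3.5325+0.2600 ≈ 5.3241 m = S ✓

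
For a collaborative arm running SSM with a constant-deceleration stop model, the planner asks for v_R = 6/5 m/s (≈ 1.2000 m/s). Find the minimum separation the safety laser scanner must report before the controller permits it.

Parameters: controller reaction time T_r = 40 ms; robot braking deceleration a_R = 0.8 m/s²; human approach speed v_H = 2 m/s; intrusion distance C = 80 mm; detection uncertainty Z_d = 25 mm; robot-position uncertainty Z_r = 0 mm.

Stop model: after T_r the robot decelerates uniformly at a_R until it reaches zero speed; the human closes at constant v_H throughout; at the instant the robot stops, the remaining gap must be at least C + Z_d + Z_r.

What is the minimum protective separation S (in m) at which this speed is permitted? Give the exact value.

S_min = 4133/1000 m = 4.1330 m

stop time T_s = (6/5)/(4/5) = 1.5000 s
robot covers v_R·T_r = 1.2000·0.0400 = 0.0480 m before braking
robot covers 1.2000·1.5000 − ½·0.8000·1.5000² = 0.9000 m while stopping
human closes 2.0000·1.5400 = 3.0800 m
margins: 0.0800+0.0250+0.0000 = 0.1050 m
S_min ≈ 0.0480+0.9000+3.0800+0.1050  ⇒  S_min = 4133/1000 m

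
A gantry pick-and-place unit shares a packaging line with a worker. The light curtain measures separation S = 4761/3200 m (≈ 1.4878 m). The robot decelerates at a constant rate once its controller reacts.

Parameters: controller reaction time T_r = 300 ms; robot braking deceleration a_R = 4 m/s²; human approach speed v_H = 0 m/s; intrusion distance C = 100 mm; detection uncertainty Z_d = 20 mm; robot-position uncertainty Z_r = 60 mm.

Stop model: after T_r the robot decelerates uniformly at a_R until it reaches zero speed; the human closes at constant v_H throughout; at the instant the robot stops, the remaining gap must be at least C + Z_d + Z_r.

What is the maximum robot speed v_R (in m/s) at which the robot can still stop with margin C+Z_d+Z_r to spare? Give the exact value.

v_R_max = 9/4 m/s = 2.2500 m/s

quadratic (1/8)·v² + (3/10)·v + (-837/640) = 0
  disc = (3/10)² − 4·(1/8)·(-837/640) = 4761/6400 ; √disc = 69/80
  v_R = (−(3/10) + 69/80) / (2·(1/8)) = 9/4 m/s
check:
stop time T_s = (9/4)/4 = 0.5625 s
reaction-phase robot travel = 2.2500·0.3000 = 0.6750 m
robot covers 2.2500·0.5625 − ½·4.0000·0.5625² = 0.6328 m while stopping
human closes 0.0000·0.8625 = 0.0000 m
C+Z_d+Z_r = 0.1000+0.0200+0.0600 = 0.1800 m
sum ≈ 0.6750+0.6328+0.0000+0.1800 ≈ 1.4878 m = S ✓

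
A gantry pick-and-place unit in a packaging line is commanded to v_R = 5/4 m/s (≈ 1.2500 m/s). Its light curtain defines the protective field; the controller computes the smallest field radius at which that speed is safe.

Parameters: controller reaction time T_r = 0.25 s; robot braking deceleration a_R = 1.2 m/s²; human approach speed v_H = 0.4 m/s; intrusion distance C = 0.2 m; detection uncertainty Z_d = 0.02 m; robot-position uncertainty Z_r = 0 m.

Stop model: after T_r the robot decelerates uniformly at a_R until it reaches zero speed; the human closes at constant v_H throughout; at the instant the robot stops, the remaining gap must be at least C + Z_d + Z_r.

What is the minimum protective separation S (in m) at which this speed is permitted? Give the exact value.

S_min = 8161/4800 m = 1.7002 m

stop time T_s = (5/4)/(6/5) = 1.0417 s
reaction-phase robot travel = 1.2500·0.2500 = 0.3125 m
braking distance = 1.2500²/(2·1.2000) = 0.6510 m
human closes 0.4000·1.2917 = 0.5167 m
residual clearance needed = 0.2000+0.0200+0.0000 = 0.2200 m
S_min ≈ 0.3125+0.6510+0.5167+0.2200  ⇒  S_min = 8161/4800 m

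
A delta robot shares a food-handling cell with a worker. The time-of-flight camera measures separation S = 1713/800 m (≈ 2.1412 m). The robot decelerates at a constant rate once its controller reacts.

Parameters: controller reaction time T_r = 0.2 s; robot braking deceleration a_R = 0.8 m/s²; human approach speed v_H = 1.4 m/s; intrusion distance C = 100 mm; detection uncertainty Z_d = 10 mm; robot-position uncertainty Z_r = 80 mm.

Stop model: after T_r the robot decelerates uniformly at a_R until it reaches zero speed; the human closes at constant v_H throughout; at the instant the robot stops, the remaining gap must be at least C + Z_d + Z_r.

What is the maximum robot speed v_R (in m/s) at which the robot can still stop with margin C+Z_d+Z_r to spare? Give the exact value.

quadratic (5/8)·v² + (39/20)·v + (-1337/800) = 0
  disc = (39/20)² − 4·(5/8)·(-1337/800) = 12769/1600 ; √disc = 113/40
  v_R = (−(39/20) + 113/40) / (2·(5/8)) = 7/10 m/s
check:
stop time T_s = (7/10)/(4/5) = 0.8750 s
robot in T_r: 0.7000·0.2000 = 0.1400 m
robot covers 0.7000·0.8750 − ½·0.8000·0.8750² = 0.3063 m while stopping
person approaches 1.4000·(0.2000+0.8750) = 1.5050 m
residual clearance needed = 0.1000+0.0100+0.0800 = 0.1900 m
sum ≈ 0.1400+0.3063+1.5050+0.1900 ≈ 2.1412 m = S ✓

v_R_max = 7/10 m/s = 0.7000 m/s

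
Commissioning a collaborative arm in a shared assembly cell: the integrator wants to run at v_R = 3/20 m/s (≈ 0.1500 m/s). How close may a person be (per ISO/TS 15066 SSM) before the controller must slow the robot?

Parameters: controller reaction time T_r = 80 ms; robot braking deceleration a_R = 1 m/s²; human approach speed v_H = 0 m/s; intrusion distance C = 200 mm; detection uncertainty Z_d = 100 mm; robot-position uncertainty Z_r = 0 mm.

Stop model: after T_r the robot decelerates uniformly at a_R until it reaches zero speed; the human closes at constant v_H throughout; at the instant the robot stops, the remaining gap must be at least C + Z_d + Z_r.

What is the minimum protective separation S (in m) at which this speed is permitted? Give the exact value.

stop time T_s = (3/20)/1 = 0.1500 s
robot in T_r: 0.1500·0.0800 = 0.0120 m
braking distance = 0.1500²/(2·1.0000) = 0.0112 m
human over T_r+T_s: 0.0000·(0.0800+0.1500) = 0.0000 m
C+Z_d+Z_r = 0.2000+0.1000+0.0000 = 0.3000 m
S_min ≈ 0.0120+0.0112+0.0000+0.3000  ⇒  S_min = 1293/4000 m

S_min = 1293/4000 m = 0.3232 m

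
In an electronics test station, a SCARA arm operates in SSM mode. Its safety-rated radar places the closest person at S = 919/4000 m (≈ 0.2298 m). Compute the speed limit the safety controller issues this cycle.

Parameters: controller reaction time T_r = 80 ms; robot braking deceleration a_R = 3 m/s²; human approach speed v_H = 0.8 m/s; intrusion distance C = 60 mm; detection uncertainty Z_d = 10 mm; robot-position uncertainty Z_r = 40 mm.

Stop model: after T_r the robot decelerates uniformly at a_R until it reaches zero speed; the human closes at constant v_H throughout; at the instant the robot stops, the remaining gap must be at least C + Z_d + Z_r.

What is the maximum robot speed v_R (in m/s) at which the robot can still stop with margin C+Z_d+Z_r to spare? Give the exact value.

at the boundary: (1/6)·v² + (26/75)·v + (-223/4000) = 0
  disc = (26/75)² − 4·(1/6)·(-223/4000) = 14161/90000 ; √disc = 119/300
  v_R = (−(26/75) + 119/300) / (2·(1/6)) = 3/20 m/s
check:
T_s = v_R/a_R = (3/20)/3 = 0.0500 s
robot covers v_R·T_r = 0.1500·0.0800 = 0.0120 m before braking
robot under decel: 0.1500²/(2·3.0000) = 0.0037 m
person approaches 0.8000·(0.0800+0.0500) = 0.1040 m
C+Z_d+Z_r = 0.0600+0.0100+0.0400 = 0.1100 m
sum ≈ 0.0120+0.0037+0.1040+0.1100 ≈ 0.2298 m = S ✓

v_R_max = 3/20 m/s = 0.1500 m/s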